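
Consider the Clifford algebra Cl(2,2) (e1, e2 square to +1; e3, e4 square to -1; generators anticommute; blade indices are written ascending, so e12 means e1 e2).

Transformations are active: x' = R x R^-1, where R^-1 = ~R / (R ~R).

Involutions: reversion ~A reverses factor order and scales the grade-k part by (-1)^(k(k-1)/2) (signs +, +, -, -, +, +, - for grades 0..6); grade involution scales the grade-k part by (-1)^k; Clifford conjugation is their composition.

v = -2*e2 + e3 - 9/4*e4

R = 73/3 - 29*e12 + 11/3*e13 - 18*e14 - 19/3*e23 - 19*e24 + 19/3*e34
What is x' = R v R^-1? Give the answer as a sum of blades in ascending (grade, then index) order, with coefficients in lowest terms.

~R = 73/3 + 29*e12 - 11/3*e13 + 18*e14 + 19/3*e23 + 19*e24 - 19/3*e34, and R ~R = 2204/3, so R^-1 = ~R / (2204/3).
R v = 83/6*e1 - 1021/12*e2 + 311/12*e3 - 1037/12*e4 - 65/3*e123 + 117/4*e124 + 39/4*e134 + 247/12*e234
Answer: 3676/1653*e1 - 32603/6612*e2 + 5851/6612*e3 - 36539/6612*e4


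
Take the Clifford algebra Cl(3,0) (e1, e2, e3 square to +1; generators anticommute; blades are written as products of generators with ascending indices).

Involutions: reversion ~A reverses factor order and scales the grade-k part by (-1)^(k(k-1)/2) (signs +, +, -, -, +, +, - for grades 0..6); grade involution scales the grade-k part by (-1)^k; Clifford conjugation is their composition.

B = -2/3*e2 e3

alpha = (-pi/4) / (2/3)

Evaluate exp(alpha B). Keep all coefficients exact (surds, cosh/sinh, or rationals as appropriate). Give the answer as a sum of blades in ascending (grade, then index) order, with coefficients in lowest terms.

B^2 = (-2/3)^2*(e2 e3)^2 = 4/9*(-1) = -4/9 (a basis 2-blade squares to minus the product of its generators' squares).
B^2 = -4/9 — the negative square puts this in the circular regime; l = 2/3, alpha*l = -pi/4, so exp(alpha B) = cos(-pi/4) + (sin(-pi/4)/(2/3))*B = sqrt(2)/2 + (-3*sqrt(2)/4)*B.
Answer: sqrt(2)/2 + sqrt(2)/2*e2 e3


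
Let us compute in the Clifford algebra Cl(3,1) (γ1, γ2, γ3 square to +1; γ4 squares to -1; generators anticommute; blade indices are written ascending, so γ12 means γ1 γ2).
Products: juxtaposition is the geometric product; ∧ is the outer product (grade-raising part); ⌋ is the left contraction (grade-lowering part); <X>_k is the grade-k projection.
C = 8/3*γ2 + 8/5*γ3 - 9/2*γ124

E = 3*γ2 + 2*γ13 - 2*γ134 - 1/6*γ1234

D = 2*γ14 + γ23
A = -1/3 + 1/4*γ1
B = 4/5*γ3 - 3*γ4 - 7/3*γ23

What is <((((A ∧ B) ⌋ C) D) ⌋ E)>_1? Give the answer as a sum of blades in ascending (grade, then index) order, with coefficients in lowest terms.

step 1: -4/15*γ3 + γ4 + 1/5*γ13 - 3/4*γ14 + 7/9*γ23 - 7/12*γ123
step 2: -32/75 - 27/8*γ2 + 9/2*γ12
step 3: -27/8*γ3 + 9/2*γ13 - 64/75*γ14 - 32/75*γ23 - 9*γ24 + 27/4*γ124
step 4: -9 + 27/4*γ1 - 349/600*γ3 + 9*γ4 - 3/2*γ13 - 6139/900*γ14 + 32/225*γ23 - 3/4*γ24 + 9/16*γ124
step 5: 27/4*γ1 - 349/600*γ3 + 9*γ4
Answer: 27/4*γ1 - 349/600*γ3 + 9*γ4


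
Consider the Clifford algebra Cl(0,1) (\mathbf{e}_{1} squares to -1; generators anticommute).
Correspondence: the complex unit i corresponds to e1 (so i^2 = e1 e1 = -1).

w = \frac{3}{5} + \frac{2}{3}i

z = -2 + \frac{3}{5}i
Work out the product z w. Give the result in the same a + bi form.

In blades: z = -2 + \frac{3}{5} e_{1}, w = \frac{3}{5} + \frac{2}{3} e_{1}.
Distribute z over w term by term (generator squares from the signature, products reordered to ascending indices): (-2)*w = -\frac{6}{5} - \frac{4}{3} e_{1}; (\frac{3}{5} e_{1})*w = -\frac{2}{5} + \frac{9}{25} e_{1}.
Sum: -\frac{8}{5} - \frac{73}{75} e_{1}; translating back through the correspondence:
Answer: -\frac{8}{5} - \frac{73}{75}i


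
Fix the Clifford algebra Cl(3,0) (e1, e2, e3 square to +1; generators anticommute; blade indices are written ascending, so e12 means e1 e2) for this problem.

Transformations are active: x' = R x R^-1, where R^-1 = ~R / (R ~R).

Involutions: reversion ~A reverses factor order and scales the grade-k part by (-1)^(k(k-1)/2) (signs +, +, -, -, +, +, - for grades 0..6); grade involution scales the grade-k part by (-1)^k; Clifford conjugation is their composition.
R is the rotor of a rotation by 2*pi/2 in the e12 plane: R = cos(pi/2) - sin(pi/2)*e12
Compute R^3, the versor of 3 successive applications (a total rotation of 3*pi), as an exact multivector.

Because a rotor carries half the rotation angle, composing 3 copies of this e12-plane rotor multiplies the phase: 3*(pi/2) = 3*pi/2, hence R^3 = cos(3*pi/2) - sin(3*pi/2)*e12.
cos(3*pi/2) = 0 and sin(3*pi/2) = -1, so R^3 = e12. The net rotation is 1*pi (after discarding 1 full turn, each of which contributes a factor -1 to the rotor); the rotor keeps the half-angle phase exactly.
Answer: e12


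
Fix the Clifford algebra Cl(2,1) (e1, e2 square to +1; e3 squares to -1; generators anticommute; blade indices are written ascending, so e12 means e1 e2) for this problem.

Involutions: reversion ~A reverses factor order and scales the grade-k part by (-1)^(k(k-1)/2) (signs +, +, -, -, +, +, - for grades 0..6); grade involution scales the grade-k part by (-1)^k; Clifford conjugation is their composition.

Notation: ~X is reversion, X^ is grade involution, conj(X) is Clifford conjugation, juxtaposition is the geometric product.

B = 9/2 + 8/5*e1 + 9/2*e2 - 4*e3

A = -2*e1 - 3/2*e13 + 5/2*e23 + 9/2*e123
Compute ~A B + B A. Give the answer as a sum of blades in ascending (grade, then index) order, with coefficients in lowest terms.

first term: -16/5 - 3*e1 - 10*e2 + 177/20*e3 - 27*e12 + 35*e13 - 369/20*e23 - 31*e123
second term: -16/5 - 3*e1 - 10*e2 + 177/20*e3 + 27*e12 - 35*e13 + 369/20*e23 + 31*e123
Answer: -32/5 - 6*e1 - 20*e2 + 177/10*e3


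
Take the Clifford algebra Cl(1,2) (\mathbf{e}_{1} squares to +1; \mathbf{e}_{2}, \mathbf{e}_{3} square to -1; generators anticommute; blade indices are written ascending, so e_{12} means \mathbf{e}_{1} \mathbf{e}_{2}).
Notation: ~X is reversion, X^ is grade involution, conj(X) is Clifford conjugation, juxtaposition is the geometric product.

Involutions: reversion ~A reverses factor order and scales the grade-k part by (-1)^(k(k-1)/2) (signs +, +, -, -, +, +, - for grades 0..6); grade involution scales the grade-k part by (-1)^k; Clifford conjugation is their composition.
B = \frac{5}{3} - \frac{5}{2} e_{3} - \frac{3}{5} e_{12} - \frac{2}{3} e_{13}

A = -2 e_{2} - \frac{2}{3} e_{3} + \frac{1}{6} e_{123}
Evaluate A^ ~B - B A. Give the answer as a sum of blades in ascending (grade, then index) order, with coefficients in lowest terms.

first term: \frac{5}{3} + \frac{74}{45} e_{1} + \frac{31}{9} e_{2} + \frac{91}{90} e_{3} - \frac{5}{12} e_{12} - 5 e_{23} - \frac{109}{90} e_{123}
second term: -\frac{5}{3} - \frac{74}{45} e_{1} - \frac{29}{9} e_{2} - \frac{109}{90} e_{3} + \frac{5}{12} e_{12} - 5 e_{23} - \frac{59}{90} e_{123}
Answer: \frac{10}{3} + \frac{148}{45} e_{1} + \frac{20}{3} e_{2} + \frac{20}{9} e_{3} - \frac{5}{6} e_{12} - \frac{5}{9} e_{123}


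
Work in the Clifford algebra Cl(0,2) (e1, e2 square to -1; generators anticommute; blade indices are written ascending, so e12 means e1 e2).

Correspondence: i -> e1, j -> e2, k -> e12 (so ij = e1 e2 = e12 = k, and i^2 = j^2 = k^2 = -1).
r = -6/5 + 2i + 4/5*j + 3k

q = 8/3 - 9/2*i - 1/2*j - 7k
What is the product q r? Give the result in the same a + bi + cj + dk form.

In blades: q = 8/3 - 9/2*e1 - 1/2*e2 - 7*e12, r = -6/5 + 2*e1 + 4/5*e2 + 3*e12.
Distribute q over r term by term (generator squares from the signature, products reordered to ascending indices): (8/3)*r = -16/5 + 16/3*e1 + 32/15*e2 + 8*e12; (-9/2*e1)*r = 9 + 27/5*e1 + 27/2*e2 - 18/5*e12; (-1/2*e2)*r = 2/5 - 3/2*e1 + 3/5*e2 + e12; (-7*e12)*r = 21 + 28/5*e1 - 14*e2 + 42/5*e12.
Sum: 136/5 + 89/6*e1 + 67/30*e2 + 69/5*e12; translating back through the correspondence:
Answer: 136/5 + 89/6*i + 67/30*j + 69/5*k


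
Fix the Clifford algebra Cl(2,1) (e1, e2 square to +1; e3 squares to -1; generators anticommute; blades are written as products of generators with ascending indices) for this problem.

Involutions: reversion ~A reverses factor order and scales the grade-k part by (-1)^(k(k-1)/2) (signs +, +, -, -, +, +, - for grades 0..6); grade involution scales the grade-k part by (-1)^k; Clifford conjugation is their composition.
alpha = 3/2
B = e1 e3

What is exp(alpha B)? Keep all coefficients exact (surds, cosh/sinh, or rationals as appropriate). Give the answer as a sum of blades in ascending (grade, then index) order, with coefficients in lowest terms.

B^2 = (1)^2*(e1 e3)^2 = 1*(+1) = 1 (a basis 2-blade squares to minus the product of its generators' squares).
B^2 = 1 — the series telescopes hyperbolically here: l = 1, alpha*l = 3/2, so exp(alpha B) = cosh(3/2) + (sinh(3/2)/1)*B = cosh(3/2) + (sinh(3/2))*B.
Answer: cosh(3/2) + sinh(3/2)*e1 e3


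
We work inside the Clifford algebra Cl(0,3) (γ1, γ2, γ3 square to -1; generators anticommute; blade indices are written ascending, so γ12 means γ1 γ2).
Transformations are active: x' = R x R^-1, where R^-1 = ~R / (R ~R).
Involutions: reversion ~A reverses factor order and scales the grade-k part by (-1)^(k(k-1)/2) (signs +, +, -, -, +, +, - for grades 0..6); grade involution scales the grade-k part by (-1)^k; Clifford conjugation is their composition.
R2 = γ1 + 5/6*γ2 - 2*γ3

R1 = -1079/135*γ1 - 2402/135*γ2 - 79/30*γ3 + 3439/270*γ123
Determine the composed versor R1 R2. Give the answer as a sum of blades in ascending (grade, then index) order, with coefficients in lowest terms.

Distribute over the terms of R2 (each basis-blade product reordered to ascending indices, repeated generators contracted through their squares):
R1 (γ1) = 1079/135 + 2402/135*γ12 + 79/30*γ13 - 3439/270*γ23
R1 (5/6*γ2) = 1201/81 - 1079/162*γ12 + 3439/324*γ13 + 79/36*γ23
R1 (-2*γ3) = -79/15 + 3439/135*γ12 + 2158/135*γ13 + 4804/135*γ23
Summing the partial products and collecting blades:
Answer: 7109/405 + 29651/810*γ12 + 47357/1620*γ13 + 13523/540*γ23


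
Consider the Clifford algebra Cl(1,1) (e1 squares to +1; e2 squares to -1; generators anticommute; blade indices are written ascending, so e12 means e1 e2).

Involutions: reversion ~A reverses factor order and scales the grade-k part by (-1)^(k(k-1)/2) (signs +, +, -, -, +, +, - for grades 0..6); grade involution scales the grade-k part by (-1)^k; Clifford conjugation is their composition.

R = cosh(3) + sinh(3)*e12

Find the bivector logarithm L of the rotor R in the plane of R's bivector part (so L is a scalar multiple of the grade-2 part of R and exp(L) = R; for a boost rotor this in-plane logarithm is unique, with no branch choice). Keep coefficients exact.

The scalar part of R is cosh(3), so cosh pins the rapidity up to sign — the sign comes from the bivector part; dividing that part by sinh of the rapidity yields the plane, and the in-plane L = rapidity * plane is unique because the two sign choices cancel.
Concretely: cosh(rapidity) = cosh(3) gives rapidity = ±3, and since rapidity/sinh(rapidity) is even the sign is immaterial: L = (rapidity/sinh(rapidity)) * <R>_2 = (3/sinh(3)) * <R>_2.
Answer: 3*e12


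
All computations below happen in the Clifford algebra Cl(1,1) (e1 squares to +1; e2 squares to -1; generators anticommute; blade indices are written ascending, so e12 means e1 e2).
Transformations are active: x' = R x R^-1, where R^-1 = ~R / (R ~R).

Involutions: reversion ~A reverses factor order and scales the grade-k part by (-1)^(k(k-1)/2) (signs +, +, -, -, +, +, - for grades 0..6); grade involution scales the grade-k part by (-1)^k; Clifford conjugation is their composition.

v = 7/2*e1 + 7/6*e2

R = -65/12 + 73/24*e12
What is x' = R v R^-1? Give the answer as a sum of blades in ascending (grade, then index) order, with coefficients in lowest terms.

~R = -65/12 - 73/24*e12, and R ~R = 3857/192, so R^-1 = ~R / (3857/192).
R v = -3241/144*e1 - 2443/144*e2
Answer: 85667/9918*e1 + 79169/9918*e2


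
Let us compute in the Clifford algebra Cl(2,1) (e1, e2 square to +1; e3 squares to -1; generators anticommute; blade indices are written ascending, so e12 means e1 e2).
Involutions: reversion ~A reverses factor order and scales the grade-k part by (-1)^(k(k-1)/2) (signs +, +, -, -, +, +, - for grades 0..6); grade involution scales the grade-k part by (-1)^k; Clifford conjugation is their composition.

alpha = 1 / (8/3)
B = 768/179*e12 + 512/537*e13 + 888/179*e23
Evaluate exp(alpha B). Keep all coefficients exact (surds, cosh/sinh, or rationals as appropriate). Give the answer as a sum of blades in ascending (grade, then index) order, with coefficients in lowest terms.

B^2 term by term: the squares give (768/179)^2*(e12)^2 + (512/537)^2*(e13)^2 + (888/179)^2*(e23)^2 = 589824/32041*(-1) + 262144/288369*(+1) + 788544/32041*(+1) = 64/9 (each basis 2-blade squares to minus the product of its generators' squares); cross terms between blades sharing an index anticommute and cancel. So B^2 = 64/9.
B^2 = 64/9 — hyperbolic case — the even/odd split gives cosh and sinh: l = 8/3, alpha*l = 1, so exp(alpha B) = cosh(1) + (sinh(1)/(8/3))*B = cosh(1) + (3*sinh(1)/8)*B.
Answer: cosh(1) + 288*sinh(1)/179*e12 + 64*sinh(1)/179*e13 + 333*sinh(1)/179*e23


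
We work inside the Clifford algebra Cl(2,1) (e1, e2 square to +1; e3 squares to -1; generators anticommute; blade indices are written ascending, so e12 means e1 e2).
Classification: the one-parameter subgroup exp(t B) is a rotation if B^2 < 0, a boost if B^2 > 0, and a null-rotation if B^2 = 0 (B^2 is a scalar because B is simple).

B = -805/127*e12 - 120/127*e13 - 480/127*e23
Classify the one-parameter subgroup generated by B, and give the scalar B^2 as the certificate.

B^2 term by term: the squares give (-805/127)^2*(e12)^2 + (-120/127)^2*(e13)^2 + (-480/127)^2*(e23)^2 = 648025/16129*(-1) + 14400/16129*(+1) + 230400/16129*(+1) = -25 (each basis 2-blade squares to minus the product of its generators' squares); cross terms between blades sharing an index anticommute and cancel. So B^2 = -25.
Answer: rotation, certificate B^2 = -25. The scalar -25 is the complete invariant here: its sign names the subgroup type.


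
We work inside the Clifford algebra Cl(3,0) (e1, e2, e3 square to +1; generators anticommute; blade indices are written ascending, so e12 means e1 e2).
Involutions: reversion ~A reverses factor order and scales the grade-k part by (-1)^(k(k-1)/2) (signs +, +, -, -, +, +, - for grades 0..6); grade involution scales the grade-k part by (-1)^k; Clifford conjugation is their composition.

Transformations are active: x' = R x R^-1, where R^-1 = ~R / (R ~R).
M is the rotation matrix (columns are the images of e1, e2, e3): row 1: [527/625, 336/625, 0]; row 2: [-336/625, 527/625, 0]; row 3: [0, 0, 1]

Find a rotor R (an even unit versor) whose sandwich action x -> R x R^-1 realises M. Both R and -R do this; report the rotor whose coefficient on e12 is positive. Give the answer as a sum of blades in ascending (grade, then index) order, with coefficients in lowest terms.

Method: write R = a + b12*e12 + b13*e13 + b23*e23 with a^2 + b12^2 + b13^2 + b23^2 = 1 (so R^-1 = ~R). Expanding the columns R e_j ~R gives tr M = 4a^2 - 1 and, from the antisymmetric part, M21 - M12 = -4a*b12, M13 - M31 = 4a*b13, M32 - M23 = -4a*b23.
Here tr M = 1679/625, so a^2 = (1 + tr M)/4 = 576/625 and a = ±24/25. Taking a = 24/25: M21 - M12 = -672/625, M13 - M31 = 0, M32 - M23 = 0, giving b12 = 7/25, b13 = 0, b23 = 0, i.e. R = 24/25 + 7/25*e12.
Its e12 coefficient is already positive.
Answer: 24/25 + 7/25*e12. Uniqueness: Spin(3) -> SO(3) maps R and -R to the same rotation of trace 1679/625; fixing the sign of the e12 coefficient removes the ambiguity.


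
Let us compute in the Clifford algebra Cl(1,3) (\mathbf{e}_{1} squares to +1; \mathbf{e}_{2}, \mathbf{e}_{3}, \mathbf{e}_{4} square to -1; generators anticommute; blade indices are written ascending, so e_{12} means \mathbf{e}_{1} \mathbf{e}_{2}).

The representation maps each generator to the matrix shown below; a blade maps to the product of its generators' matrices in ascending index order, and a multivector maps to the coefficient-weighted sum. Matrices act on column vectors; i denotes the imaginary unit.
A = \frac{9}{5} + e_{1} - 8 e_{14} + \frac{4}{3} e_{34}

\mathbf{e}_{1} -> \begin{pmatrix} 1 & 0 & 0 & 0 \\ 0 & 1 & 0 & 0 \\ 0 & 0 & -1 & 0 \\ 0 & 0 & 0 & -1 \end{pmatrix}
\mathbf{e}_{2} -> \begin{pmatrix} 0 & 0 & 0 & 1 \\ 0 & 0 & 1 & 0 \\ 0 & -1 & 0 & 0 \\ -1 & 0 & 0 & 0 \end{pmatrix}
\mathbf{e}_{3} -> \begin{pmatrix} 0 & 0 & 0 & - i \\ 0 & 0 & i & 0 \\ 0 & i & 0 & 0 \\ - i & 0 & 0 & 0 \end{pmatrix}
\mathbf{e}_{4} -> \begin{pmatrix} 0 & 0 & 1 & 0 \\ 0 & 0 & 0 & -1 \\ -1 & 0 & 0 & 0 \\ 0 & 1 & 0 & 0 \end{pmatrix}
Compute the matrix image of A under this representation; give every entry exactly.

Bivector images (products of the table entries): rho(e_{14}) = rho(\mathbf{e}_{1})rho(\mathbf{e}_{4}) = \begin{pmatrix} 0 & 0 & 1 & 0 \\ 0 & 0 & 0 & -1 \\ 1 & 0 & 0 & 0 \\ 0 & -1 & 0 & 0 \end{pmatrix}; rho(e_{34}) = rho(\mathbf{e}_{3})rho(\mathbf{e}_{4}) = \begin{pmatrix} 0 & - i & 0 & 0 \\ - i & 0 & 0 & 0 \\ 0 & 0 & 0 & - i \\ 0 & 0 & - i & 0 \end{pmatrix}.
M = (\frac{9}{5})*1 + (1)*rho(e_{1}) + (-8)*rho(e_{14}) + (\frac{4}{3})*rho(e_{34}), summed entrywise (1 is the identity matrix):
Answer: \begin{pmatrix} \frac{14}{5} & - \frac{4 i}{3} & -8 & 0 \\ - \frac{4 i}{3} & \frac{14}{5} & 0 & 8 \\ -8 & 0 & \frac{4}{5} & - \frac{4 i}{3} \\ 0 & 8 & - \frac{4 i}{3} & \frac{4}{5} \end{pmatrix}


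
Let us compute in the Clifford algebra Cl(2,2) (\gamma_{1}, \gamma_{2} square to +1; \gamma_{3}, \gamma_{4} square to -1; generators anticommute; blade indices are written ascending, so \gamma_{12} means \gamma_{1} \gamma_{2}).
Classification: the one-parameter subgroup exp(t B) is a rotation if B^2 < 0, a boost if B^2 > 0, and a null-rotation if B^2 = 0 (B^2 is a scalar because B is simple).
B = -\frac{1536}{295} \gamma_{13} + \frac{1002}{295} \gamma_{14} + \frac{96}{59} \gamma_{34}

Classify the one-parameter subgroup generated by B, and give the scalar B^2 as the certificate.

B^2 term by term: the squares give (-\frac{1536}{295})^2*(\gamma_{13})^2 + (\frac{1002}{295})^2*(\gamma_{14})^2 + (\frac{96}{59})^2*(\gamma_{34})^2 = \frac{2359296}{87025}*(+1) + \frac{1004004}{87025}*(+1) + \frac{9216}{3481}*(-1) = 36 (each basis 2-blade squares to minus the product of its generators' squares); cross terms between blades sharing an index anticommute and cancel. So B^2 = 36.
Answer: boost, certificate B^2 = 36. The scalar 36 is the complete invariant here: its sign names the subgroup type.


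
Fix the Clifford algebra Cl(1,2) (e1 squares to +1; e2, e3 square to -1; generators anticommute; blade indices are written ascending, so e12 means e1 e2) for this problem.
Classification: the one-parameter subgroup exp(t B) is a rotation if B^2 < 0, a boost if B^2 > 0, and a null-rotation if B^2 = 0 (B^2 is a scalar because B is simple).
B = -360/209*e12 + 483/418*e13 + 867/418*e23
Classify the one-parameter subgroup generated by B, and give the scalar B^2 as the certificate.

B^2 term by term: the squares give (-360/209)^2*(e12)^2 + (483/418)^2*(e13)^2 + (867/418)^2*(e23)^2 = 129600/43681*(+1) + 233289/174724*(+1) + 751689/174724*(-1) = 0 (each basis 2-blade squares to minus the product of its generators' squares); cross terms between blades sharing an index anticommute and cancel. So B^2 = 0.
Answer: null-rotation, certificate B^2 = 0. Because 0 is invariant under every versor sandwich, the classification follows from its sign alone.


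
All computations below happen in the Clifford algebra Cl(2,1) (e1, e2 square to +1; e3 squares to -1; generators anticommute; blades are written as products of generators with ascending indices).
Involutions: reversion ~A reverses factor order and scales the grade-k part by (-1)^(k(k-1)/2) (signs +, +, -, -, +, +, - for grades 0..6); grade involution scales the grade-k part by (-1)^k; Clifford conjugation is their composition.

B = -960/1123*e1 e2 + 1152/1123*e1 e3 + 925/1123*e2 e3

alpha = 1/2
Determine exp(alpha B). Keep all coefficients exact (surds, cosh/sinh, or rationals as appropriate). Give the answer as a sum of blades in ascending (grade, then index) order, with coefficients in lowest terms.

B^2 term by term: the squares give (-960/1123)^2*(e1 e2)^2 + (1152/1123)^2*(e1 e3)^2 + (925/1123)^2*(e2 e3)^2 = 921600/1261129*(-1) + 1327104/1261129*(+1) + 855625/1261129*(+1) = 1 (each basis 2-blade squares to minus the product of its generators' squares); cross terms between blades sharing an index anticommute and cancel. So B^2 = 1.
B^2 = 1 — the series telescopes hyperbolically here: l = 1, alpha*l = 1/2, so exp(alpha B) = cosh(1/2) + (sinh(1/2)/1)*B = cosh(1/2) + (sinh(1/2))*B.
Answer: cosh(1/2) - 960*sinh(1/2)/1123*e1 e2 + 1152*sinh(1/2)/1123*e1 e3 + 925*sinh(1/2)/1123*e2 e3


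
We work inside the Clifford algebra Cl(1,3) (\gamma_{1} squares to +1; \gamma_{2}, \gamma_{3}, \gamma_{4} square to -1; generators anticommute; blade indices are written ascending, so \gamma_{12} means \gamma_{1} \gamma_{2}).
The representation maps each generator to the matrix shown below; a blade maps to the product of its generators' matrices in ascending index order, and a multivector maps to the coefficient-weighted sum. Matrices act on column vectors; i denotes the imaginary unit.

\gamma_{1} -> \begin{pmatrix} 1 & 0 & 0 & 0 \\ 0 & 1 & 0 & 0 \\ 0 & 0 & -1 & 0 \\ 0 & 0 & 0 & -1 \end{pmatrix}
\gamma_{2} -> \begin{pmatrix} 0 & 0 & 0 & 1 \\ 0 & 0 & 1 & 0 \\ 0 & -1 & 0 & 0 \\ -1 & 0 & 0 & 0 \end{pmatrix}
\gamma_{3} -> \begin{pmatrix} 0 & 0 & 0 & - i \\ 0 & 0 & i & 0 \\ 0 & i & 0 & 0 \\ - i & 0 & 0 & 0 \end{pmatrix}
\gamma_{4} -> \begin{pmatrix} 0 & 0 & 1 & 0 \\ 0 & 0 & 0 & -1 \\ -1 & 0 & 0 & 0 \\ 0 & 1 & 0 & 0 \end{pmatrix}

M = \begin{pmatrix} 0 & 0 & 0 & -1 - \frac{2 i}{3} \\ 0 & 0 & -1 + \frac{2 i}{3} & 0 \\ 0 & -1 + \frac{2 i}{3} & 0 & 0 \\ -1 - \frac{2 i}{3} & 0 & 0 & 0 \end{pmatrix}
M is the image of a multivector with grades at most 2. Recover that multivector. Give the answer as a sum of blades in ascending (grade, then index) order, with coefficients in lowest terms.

Method: the blade images are trace-orthogonal — tr(rho(e_A) rho(e_B)^-1) = 4 if A = B and 0 otherwise — and rho(e_A)^-1 = (e_A)^2 * rho(e_A) with (e_A)^2 = +1 or -1, so the coefficient of e_A in the preimage is (e_A)^2 * tr(M rho(e_A))/4.
Nonzero projections over blades of grade <= 2: \gamma_{3}: (\gamma_{3})^2 = -1, tr(M rho(\gamma_{3})) = - \frac{8}{3}, coefficient \frac{2}{3}; \gamma_{12}: (\gamma_{12})^2 = +1, tr(M rho(\gamma_{12})) = -4, coefficient -1. Every other blade of grade <= 2 projects to 0.
Answer: \frac{2}{3} \gamma_{3} - \gamma_{12}


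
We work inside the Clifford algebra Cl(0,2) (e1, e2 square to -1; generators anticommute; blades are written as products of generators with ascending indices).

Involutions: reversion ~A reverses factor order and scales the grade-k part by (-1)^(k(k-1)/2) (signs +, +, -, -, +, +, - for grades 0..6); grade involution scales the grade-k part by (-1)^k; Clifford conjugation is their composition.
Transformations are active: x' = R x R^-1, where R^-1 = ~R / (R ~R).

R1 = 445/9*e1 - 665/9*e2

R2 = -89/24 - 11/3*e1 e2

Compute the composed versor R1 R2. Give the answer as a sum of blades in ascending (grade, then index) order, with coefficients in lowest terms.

Distribute over the terms of R1 (each basis-blade product reordered to ascending indices, repeated generators contracted through their squares):
(445/9*e1) R2 = -39605/216*e1 + 4895/27*e2
(-665/9*e2) R2 = 7315/27*e1 + 59185/216*e2
Summing the partial products and collecting blades:
Answer: 6305/72*e1 + 98345/216*e2


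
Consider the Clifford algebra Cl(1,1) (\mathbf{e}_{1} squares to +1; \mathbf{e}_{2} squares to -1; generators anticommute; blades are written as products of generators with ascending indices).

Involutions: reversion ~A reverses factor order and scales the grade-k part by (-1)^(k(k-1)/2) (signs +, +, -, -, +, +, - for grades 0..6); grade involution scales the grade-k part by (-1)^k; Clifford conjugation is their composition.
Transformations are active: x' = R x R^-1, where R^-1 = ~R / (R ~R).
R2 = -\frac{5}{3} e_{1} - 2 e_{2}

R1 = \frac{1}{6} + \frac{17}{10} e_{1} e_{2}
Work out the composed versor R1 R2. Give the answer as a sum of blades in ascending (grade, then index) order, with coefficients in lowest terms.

Distribute over the terms of R1 (each basis-blade product reordered to ascending indices, repeated generators contracted through their squares):
(\frac{1}{6}) R2 = -\frac{5}{18} e_{1} - \frac{1}{3} e_{2}
(\frac{17}{10} e_{1} e_{2}) R2 = \frac{17}{5} e_{1} + \frac{17}{6} e_{2}
Summing the partial products and collecting blades:
Answer: \frac{281}{90} e_{1} + \frac{5}{2} e_{2}


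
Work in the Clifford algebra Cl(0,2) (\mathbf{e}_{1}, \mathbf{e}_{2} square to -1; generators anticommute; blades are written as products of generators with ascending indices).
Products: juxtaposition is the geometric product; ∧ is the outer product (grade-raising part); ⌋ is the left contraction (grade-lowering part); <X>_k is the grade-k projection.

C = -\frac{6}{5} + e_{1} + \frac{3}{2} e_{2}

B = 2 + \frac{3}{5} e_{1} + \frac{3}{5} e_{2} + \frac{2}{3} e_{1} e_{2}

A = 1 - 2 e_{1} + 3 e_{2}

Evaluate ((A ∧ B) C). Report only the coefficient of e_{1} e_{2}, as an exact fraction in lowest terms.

step 1: 2 - \frac{17}{5} e_{1} + \frac{33}{5} e_{2} - \frac{7}{3} e_{1} e_{2}
step 2: -\frac{89}{10} + \frac{479}{50} e_{1} - \frac{544}{75} e_{2} - \frac{89}{10} e_{1} e_{2}
Answer: -\frac{89}{10}


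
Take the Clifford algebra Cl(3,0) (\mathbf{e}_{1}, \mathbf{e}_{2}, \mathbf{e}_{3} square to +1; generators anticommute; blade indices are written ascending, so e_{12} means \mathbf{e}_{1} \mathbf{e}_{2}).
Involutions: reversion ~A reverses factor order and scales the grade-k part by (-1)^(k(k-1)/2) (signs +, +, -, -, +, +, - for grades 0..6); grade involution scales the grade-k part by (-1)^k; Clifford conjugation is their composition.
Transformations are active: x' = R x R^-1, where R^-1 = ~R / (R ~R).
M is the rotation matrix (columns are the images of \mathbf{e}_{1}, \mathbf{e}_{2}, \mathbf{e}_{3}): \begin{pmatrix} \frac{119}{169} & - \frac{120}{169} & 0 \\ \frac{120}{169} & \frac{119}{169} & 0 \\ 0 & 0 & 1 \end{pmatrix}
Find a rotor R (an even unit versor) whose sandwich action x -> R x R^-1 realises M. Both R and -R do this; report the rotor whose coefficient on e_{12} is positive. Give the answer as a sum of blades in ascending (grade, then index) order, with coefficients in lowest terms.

Method: write R = a + b12*e_{12} + b13*e_{13} + b23*e_{23} with a^2 + b12^2 + b13^2 + b23^2 = 1 (so R^-1 = ~R). Expanding the columns R e_j ~R gives tr M = 4a^2 - 1 and, from the antisymmetric part, M21 - M12 = -4a*b12, M13 - M31 = 4a*b13, M32 - M23 = -4a*b23.
Here tr M = \frac{407}{169}, so a^2 = (1 + tr M)/4 = \frac{144}{169} and a = ±\frac{12}{13}. Taking a = \frac{12}{13}: M21 - M12 = \frac{240}{169}, M13 - M31 = 0, M32 - M23 = 0, giving b12 = -\frac{5}{13}, b13 = 0, b23 = 0, i.e. R = \frac{12}{13} - \frac{5}{13} e_{12}.
Its e_{12} coefficient is negative, so report the other preimage -R.
Answer: -\frac{12}{13} + \frac{5}{13} e_{12}. Sheet selection: the two-to-one cover makes ±R indistinguishable at the matrix level (trace \frac{407}{169}), so uniqueness comes from the required sign on e_{12}.


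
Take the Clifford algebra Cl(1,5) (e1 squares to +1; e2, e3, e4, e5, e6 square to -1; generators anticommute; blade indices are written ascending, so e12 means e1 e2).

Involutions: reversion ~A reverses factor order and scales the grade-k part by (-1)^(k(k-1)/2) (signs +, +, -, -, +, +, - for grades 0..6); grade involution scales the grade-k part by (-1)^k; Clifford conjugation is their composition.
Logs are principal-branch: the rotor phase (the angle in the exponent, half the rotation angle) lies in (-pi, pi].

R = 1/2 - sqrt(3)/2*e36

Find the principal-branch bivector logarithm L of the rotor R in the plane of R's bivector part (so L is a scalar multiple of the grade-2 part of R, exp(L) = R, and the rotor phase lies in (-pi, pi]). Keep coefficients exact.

The scalar part of R is 1/2, so the principal-branch rotor phase is pinned; divide the bivector part by its sine to get the unit plane — L is the phase times that plane.
Concretely: cos(phase) = 1/2 gives phase = ±pi/3, and since phase/sin(phase) is even the sign is immaterial: L = (phase/sin(phase)) * <R>_2 = (2*sqrt(3)*pi/9) * <R>_2.
Answer: -pi/3*e36


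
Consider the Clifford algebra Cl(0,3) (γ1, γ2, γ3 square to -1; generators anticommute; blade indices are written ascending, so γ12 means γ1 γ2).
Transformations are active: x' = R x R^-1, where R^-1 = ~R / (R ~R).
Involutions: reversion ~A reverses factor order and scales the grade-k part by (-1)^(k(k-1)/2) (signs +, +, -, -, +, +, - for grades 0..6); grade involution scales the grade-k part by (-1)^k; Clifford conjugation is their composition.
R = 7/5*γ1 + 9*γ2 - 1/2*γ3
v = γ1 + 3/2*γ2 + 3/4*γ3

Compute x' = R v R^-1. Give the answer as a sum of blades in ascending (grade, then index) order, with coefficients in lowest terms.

~R = 7/5*γ1 + 9*γ2 - 1/2*γ3, and R ~R = -8321/100, so R^-1 = ~R / (-8321/100).
R v = -581/40 - 69/10*γ12 + 31/20*γ13 + 15/2*γ23
Answer: -4254/8321*γ1 + 27327/16642*γ2 - 30773/33284*γ3


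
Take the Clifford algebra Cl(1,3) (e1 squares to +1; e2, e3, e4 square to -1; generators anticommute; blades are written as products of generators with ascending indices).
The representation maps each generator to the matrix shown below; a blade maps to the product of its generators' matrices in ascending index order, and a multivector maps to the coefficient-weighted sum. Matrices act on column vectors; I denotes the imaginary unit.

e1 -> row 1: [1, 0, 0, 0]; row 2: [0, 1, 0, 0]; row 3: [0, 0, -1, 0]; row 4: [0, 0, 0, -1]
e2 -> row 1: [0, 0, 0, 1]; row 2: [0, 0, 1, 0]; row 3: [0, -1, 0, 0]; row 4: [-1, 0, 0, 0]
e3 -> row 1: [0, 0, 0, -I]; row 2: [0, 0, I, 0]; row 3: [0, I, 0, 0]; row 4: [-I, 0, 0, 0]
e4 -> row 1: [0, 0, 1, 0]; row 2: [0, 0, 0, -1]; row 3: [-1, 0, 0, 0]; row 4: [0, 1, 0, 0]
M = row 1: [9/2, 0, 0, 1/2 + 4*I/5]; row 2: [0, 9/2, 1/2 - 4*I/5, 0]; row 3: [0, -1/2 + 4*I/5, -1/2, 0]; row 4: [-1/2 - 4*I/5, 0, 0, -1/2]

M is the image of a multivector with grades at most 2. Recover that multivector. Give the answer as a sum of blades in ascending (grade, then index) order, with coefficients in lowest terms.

Method: the blade images are trace-orthogonal — tr(rho(e_A) rho(e_B)^-1) = 4 if A = B and 0 otherwise — and rho(e_A)^-1 = (e_A)^2 * rho(e_A) with (e_A)^2 = +1 or -1, so the coefficient of e_A in the preimage is (e_A)^2 * tr(M rho(e_A))/4.
Nonzero projections over blades of grade <= 2: 1: (1)^2 = +1, tr(M 1) = 8, coefficient 2; e1: (e1)^2 = +1, tr(M rho(e1)) = 10, coefficient 5/2; e2: (e2)^2 = -1, tr(M rho(e2)) = -2, coefficient 1/2; e1 e3: (e1 e3)^2 = +1, tr(M rho(e1 e3)) = -16/5, coefficient -4/5. Every other blade of grade <= 2 projects to 0.
Answer: 2 + 5/2*e1 + 1/2*e2 - 4/5*e1 e3


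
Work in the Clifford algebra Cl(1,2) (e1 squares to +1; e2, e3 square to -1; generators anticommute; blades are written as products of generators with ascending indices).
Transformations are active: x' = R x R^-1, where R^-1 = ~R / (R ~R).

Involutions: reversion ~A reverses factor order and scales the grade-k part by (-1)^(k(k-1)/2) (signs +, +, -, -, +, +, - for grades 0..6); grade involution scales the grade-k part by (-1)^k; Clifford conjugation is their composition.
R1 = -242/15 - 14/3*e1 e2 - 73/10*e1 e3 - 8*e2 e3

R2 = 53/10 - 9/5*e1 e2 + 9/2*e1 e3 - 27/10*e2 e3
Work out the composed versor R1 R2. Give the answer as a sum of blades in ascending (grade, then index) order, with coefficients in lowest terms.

Distribute over the terms of R1 (each basis-blade product reordered to ascending indices, repeated generators contracted through their squares):
(-242/15) R2 = -6413/75 + 726/25*e1 e2 - 363/5*e1 e3 + 1089/25*e2 e3
(-14/3*e1 e2) R2 = 42/5 - 371/15*e1 e2 - 63/5*e1 e3 + 21*e2 e3
(-73/10*e1 e3) R2 = -657/20 + 1971/100*e1 e2 - 3869/100*e1 e3 + 657/50*e2 e3
(-8*e2 e3) R2 = -108/5 + 36*e1 e2 + 72/5*e1 e3 - 212/5*e2 e3
Summing the partial products and collecting blades:
Answer: -39467/300 + 3601/60*e1 e2 - 10949/100*e1 e3 + 353/10*e2 e3


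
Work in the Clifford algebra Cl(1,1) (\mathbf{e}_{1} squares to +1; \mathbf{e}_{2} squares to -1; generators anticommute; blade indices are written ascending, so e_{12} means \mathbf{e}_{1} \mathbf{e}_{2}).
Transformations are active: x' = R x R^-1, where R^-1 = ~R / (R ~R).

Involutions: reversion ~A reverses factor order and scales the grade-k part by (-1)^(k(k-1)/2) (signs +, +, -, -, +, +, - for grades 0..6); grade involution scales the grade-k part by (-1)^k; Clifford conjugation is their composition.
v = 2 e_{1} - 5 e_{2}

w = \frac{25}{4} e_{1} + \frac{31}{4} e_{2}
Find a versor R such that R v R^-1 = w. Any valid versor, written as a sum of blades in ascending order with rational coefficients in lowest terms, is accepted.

Why this works: both vectors square to -21, so q(v) = q(w) and R = v + w = \frac{33}{4} e_{1} + \frac{11}{4} e_{2} carries v to w — its own direction survives, the complement (v - w)/2 flips.
Answer: \frac{33}{4} e_{1} + \frac{11}{4} e_{2}


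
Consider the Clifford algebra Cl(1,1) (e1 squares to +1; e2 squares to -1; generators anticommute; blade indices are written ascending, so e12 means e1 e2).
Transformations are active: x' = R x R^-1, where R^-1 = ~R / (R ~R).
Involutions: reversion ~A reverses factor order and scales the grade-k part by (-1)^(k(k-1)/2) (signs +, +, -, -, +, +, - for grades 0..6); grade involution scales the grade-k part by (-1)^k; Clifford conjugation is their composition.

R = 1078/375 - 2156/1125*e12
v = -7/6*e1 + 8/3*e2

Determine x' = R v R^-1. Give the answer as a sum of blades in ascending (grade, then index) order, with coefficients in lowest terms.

~R = 1078/375 + 2156/1125*e12, and R ~R = 1162084/253125, so R^-1 = ~R / (1162084/253125).
R v = 5929/3375*e1 + 18326/3375*e2
Answer: 101/30*e1 + 62/15*e2


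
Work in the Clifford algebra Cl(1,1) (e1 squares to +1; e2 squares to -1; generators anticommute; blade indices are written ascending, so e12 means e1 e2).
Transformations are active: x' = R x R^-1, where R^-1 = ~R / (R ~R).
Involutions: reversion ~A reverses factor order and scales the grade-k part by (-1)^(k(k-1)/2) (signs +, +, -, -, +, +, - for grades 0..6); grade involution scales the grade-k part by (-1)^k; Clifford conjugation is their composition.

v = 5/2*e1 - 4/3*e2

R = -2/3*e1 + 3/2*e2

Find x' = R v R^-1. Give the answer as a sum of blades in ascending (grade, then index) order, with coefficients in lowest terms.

~R = -2/3*e1 + 3/2*e2, and R ~R = -65/36, so R^-1 = ~R / (-65/36).
R v = 1/3 - 103/36*e12
Answer: -293/130*e1 + 152/195*e2


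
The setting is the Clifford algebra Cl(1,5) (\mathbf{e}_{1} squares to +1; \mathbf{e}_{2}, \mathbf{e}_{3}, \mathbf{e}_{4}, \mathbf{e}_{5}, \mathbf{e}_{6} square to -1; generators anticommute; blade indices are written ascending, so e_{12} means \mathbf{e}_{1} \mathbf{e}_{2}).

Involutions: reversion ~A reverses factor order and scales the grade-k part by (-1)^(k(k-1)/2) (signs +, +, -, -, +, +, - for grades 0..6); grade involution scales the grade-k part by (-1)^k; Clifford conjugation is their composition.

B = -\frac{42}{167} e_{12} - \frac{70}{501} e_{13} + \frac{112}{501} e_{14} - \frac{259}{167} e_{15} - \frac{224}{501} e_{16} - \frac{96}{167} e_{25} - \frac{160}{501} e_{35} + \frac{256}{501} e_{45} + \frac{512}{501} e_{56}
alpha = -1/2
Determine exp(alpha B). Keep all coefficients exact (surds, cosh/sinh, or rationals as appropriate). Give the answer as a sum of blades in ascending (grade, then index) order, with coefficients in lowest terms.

B^2 term by term: the squares give (-\frac{42}{167})^2*(e_{12})^2 + (-\frac{70}{501})^2*(e_{13})^2 + (\frac{112}{501})^2*(e_{14})^2 + (-\frac{259}{167})^2*(e_{15})^2 + (-\frac{224}{501})^2*(e_{16})^2 + (-\frac{96}{167})^2*(e_{25})^2 + (-\frac{160}{501})^2*(e_{35})^2 + (\frac{256}{501})^2*(e_{45})^2 + (\frac{512}{501})^2*(e_{56})^2 = \frac{1764}{27889}*(+1) + \frac{4900}{251001}*(+1) + \frac{12544}{251001}*(+1) + \frac{67081}{27889}*(+1) + \frac{50176}{251001}*(+1) + \frac{9216}{27889}*(-1) + \frac{25600}{251001}*(-1) + \frac{65536}{251001}*(-1) + \frac{262144}{251001}*(-1) = 1 (each basis 2-blade squares to minus the product of its generators' squares); cross terms between blades sharing an index anticommute and cancel; the commuting (index-disjoint) pairs give grade-4 terms 2*c*c'*(blade product), which cancel blade by blade — e_{1235}: \frac{4480}{27889} - \frac{4480}{27889} = 0; e_{1245}: -\frac{7168}{27889} + \frac{7168}{27889} = 0; e_{1256}: -\frac{14336}{27889} + \frac{14336}{27889} = 0; e_{1345}: -\frac{35840}{251001} + \frac{35840}{251001} = 0; e_{1356}: -\frac{71680}{251001} + \frac{71680}{251001} = 0; e_{1456}: \frac{114688}{251001} - \frac{114688}{251001} = 0 — confirming B is simple. So B^2 = 1.
B^2 = 1 — the series telescopes hyperbolically here: l = 1, alpha*l = - \frac{1}{2}, so exp(alpha B) = cosh(- \frac{1}{2}) + (sinh(- \frac{1}{2})/1)*B = \cosh{\left(\frac{1}{2} \right)} + (- \sinh{\left(\frac{1}{2} \right)})*B.
Answer: \cosh{\left(\frac{1}{2} \right)} + \frac{42 \sinh{\left(\frac{1}{2} \right)}}{167} e_{12} + \frac{70 \sinh{\left(\frac{1}{2} \right)}}{501} e_{13} - \frac{112 \sinh{\left(\frac{1}{2} \right)}}{501} e_{14} + \frac{259 \sinh{\left(\frac{1}{2} \right)}}{167} e_{15} + \frac{224 \sinh{\left(\frac{1}{2} \right)}}{501} e_{16} + \frac{96 \sinh{\left(\frac{1}{2} \right)}}{167} e_{25} + \frac{160 \sinh{\left(\frac{1}{2} \right)}}{501} e_{35} - \frac{256 \sinh{\left(\frac{1}{2} \right)}}{501} e_{45} - \frac{512 \sinh{\left(\frac{1}{2} \right)}}{501} e_{56}


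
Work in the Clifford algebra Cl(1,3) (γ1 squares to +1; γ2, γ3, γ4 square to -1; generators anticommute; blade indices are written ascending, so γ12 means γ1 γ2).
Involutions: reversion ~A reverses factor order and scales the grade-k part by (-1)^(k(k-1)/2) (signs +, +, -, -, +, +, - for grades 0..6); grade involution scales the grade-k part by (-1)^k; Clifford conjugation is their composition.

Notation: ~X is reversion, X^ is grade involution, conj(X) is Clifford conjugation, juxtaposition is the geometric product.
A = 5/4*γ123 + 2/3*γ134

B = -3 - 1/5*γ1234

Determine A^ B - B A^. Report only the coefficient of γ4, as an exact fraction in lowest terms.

first term: -2/15*γ2 - 1/4*γ4 + 15/4*γ123 + 2*γ134
second term: 2/15*γ2 + 1/4*γ4 + 15/4*γ123 + 2*γ134
Answer: -1/2


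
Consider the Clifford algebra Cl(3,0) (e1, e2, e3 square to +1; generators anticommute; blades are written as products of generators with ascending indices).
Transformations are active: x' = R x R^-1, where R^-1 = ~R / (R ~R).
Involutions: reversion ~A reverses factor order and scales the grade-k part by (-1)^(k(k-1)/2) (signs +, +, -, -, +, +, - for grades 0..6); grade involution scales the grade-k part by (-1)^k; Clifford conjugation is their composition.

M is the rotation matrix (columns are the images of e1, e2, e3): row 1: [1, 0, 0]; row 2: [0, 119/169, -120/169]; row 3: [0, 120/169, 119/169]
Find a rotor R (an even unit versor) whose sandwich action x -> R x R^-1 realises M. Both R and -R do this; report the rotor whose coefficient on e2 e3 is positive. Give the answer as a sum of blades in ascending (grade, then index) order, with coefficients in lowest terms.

Method: write R = a + b12*e1 e2 + b13*e1 e3 + b23*e2 e3 with a^2 + b12^2 + b13^2 + b23^2 = 1 (so R^-1 = ~R). Expanding the columns R e_j ~R gives tr M = 4a^2 - 1 and, from the antisymmetric part, M21 - M12 = -4a*b12, M13 - M31 = 4a*b13, M32 - M23 = -4a*b23.
Here tr M = 407/169, so a^2 = (1 + tr M)/4 = 144/169 and a = ±12/13. Taking a = 12/13: M21 - M12 = 0, M13 - M31 = 0, M32 - M23 = 240/169, giving b12 = 0, b13 = 0, b23 = -5/13, i.e. R = 12/13 - 5/13*e2 e3.
Its e2 e3 coefficient is negative, so report the other preimage -R.
Answer: -12/13 + 5/13*e2 e3. Note: both R and -R realise this M (trace 407/169); the covering map identifies them, and the e2 e3-coefficient sign is the tie-breaker.


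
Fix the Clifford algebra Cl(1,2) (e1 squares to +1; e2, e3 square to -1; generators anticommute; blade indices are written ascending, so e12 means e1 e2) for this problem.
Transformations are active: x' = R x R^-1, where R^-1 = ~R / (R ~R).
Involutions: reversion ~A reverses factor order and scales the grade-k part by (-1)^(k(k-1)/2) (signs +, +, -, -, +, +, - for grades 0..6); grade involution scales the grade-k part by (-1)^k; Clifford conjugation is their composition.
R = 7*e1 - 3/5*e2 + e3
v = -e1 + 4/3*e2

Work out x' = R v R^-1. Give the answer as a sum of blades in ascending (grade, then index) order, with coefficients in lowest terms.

~R = 7*e1 - 3/5*e2 + e3, and R ~R = 1191/25, so R^-1 = ~R / (1191/25).
R v = -31/5 + 131/15*e12 + e13 - 4/3*e23
Answer: -979/1191*e1 - 1402/1191*e2 - 310/1191*e3
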